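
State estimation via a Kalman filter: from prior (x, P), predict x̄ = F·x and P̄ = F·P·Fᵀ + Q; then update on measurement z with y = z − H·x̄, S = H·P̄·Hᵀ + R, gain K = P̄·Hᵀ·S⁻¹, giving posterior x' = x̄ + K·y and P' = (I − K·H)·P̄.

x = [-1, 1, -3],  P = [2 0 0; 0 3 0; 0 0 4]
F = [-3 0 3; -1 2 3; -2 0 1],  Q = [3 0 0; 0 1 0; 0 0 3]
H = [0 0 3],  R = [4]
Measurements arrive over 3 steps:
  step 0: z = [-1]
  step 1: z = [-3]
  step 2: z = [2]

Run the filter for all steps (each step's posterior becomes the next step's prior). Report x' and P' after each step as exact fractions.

step 0: x' = [-690/139, -738/139, -49/139], P' = [2739/139 2382/139 96/139; 2382/139 4785/139 64/139; 96/139 64/139 60/139]
step 1: x' = [-115671/99997, -251079/99997, -94117/99997], P' = [1117740/99997 -33069/99997 63000/99997; -33069/99997 8250430/99997 -17656/99997; 63000/99997 -17656/99997 44196/99997]
step 2: x' = [-13016226/41468311, -290218002/41468311, 27927782/41468311], P' = [450230997/41468311 137791794/41468311 25088112/41468311; 137791794/41468311 13797129947/41468311 8096128/41468311; 25088112/41468311 8096128/41468311 18252588/41468311]

step 0: x̄ = F·x = [-6, -6, -1]
step 0: P̄ = F·P·Fᵀ + Q = [57 42 24; 42 51 16; 24 16 15]
step 0: y = z − H·x̄ = [2]
step 0: S = H·P̄·Hᵀ + R = [139]
step 0: K = P̄·Hᵀ·S⁻¹ = [72/139; 48/139; 45/139]
step 0: x' = x̄ + K·y = [-690/139, -738/139, -49/139]
step 0: P' = (I − K·H)·P̄ = [2739/139 2382/139 96/139; 2382/139 4785/139 64/139; 96/139 64/139 60/139]
step 1: x̄ = F·x = [1923/139, -933/139, 1331/139]
step 1: P̄ = F·P·Fᵀ + Q = [23880/139 -6303/139 15750/139; -6303/139 13222/139 -4414/139; 15750/139 -4414/139 11049/139]
step 1: y = z − H·x̄ = [-4410/139]
step 1: S = H·P̄·Hᵀ + R = [99997/139]
step 1: K = P̄·Hᵀ·S⁻¹ = [47250/99997; -13242/99997; 33147/99997]
step 1: x' = x̄ + K·y = [-115671/99997, -251079/99997, -94117/99997]
step 1: P' = (I − K·H)·P̄ = [1117740/99997 -33069/99997 63000/99997; -33069/99997 8250430/99997 -17656/99997; 63000/99997 -17656/99997 44196/99997]
step 2: x̄ = F·x = [64662/99997, -35202/5263, 137225/99997]
step 2: P̄ = F·P·Fᵀ + Q = [9623415/99997 162498/5263 6272028/99997; 162498/5263 94625/277 106528/5263; 6272028/99997 106528/5263 4563147/99997]
step 2: y = z − H·x̄ = [-211681/99997]
step 2: S = H·P̄·Hᵀ + R = [41468311/99997]
step 2: K = P̄·Hᵀ·S⁻¹ = [18816084/41468311; 6072096/41468311; 13689441/41468311]
step 2: x' = x̄ + K·y = [-13016226/41468311, -290218002/41468311, 27927782/41468311]
step 2: P' = (I − K·H)·P̄ = [450230997/41468311 137791794/41468311 25088112/41468311; 137791794/41468311 13797129947/41468311 8096128/41468311; 25088112/41468311 8096128/41468311 18252588/41468311]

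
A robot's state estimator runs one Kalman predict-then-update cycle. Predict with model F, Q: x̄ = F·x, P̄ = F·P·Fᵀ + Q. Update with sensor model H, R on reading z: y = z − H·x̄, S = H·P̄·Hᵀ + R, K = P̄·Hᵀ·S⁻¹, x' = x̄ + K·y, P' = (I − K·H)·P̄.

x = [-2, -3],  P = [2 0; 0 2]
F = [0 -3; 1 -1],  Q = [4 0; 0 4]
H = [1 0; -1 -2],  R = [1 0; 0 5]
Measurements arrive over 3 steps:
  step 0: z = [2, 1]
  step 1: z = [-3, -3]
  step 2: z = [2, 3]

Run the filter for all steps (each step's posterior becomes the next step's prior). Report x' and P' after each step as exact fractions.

step 0: x' = [1679/753, -1121/753], P' = [670/753 -250/753; -250/753 880/753]
step 1: x' = [-803777/336077, 835484/336077], P' = [287572/336077 -99506/336077; -99506/336077 374678/336077]
step 2: x' = [198144502/144215125, -316134041/144215125], P' = [123305842/144215125 -42749136/144215125; -42749136/144215125 160613538/144215125]

step 0: x̄ = F·x = [9, 1]
step 0: P̄ = F·P·Fᵀ + Q = [22 6; 6 8]
step 0: y = z − H·x̄ = [-7, 12]
step 0: S = H·P̄·Hᵀ + R = [23 -34; -34 83]
step 0: K = P̄·Hᵀ·S⁻¹ = [670/753 -34/753; -250/753 -302/753]
step 0: x' = x̄ + K·y = [1679/753, -1121/753]
step 0: P' = (I − K·H)·P̄ = [670/753 -250/753; -250/753 880/753]
step 1: x̄ = F·x = [1121/251, 2800/753]
step 1: P̄ = F·P·Fᵀ + Q = [3644/251 1130/251; 1130/251 5062/753]
step 1: y = z − H·x̄ = [-1874/251, 6704/753]
step 1: S = H·P̄·Hᵀ + R = [3895/251 -5904/251; -5904/251 48505/753]
step 1: K = P̄·Hᵀ·S⁻¹ = [287572/336077 -432/8197; -99506/336077 -3170/8197]
step 1: x' = x̄ + K·y = [-803777/336077, 835484/336077]
step 1: P' = (I − K·H)·P̄ = [287572/336077 -99506/336077; -99506/336077 374678/336077]
step 2: x̄ = F·x = [-2506452/336077, -1639261/336077]
step 2: P̄ = F·P·Fᵀ + Q = [4716410/336077 1422552/336077; 1422552/336077 2205570/336077]
step 2: y = z − H·x̄ = [3178606/336077, -4776743/336077]
step 2: S = H·P̄·Hᵀ + R = [5052487/336077 -7561514/336077; -7561514/336077 20909283/336077]
step 2: K = P̄·Hᵀ·S⁻¹ = [123305842/144215125 -7561514/144215125; -42749136/144215125 -55695588/144215125]
step 2: x' = x̄ + K·y = [198144502/144215125, -316134041/144215125]
step 2: P' = (I − K·H)·P̄ = [123305842/144215125 -42749136/144215125; -42749136/144215125 160613538/144215125]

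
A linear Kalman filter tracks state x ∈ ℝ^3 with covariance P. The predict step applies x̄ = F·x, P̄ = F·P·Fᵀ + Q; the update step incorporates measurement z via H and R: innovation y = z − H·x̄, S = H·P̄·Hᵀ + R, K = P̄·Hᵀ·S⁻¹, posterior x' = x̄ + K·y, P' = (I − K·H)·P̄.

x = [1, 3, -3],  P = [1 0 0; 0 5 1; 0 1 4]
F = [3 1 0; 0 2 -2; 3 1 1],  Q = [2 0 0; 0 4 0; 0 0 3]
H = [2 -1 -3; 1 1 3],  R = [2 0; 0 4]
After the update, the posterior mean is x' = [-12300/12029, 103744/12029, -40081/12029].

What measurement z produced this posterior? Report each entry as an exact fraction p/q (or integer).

x̄ = F·x = [6, 12, 3]
P̄ = F·P·Fᵀ + Q = [16 8 15; 8 32 2; 15 2 23]
S = H·P̄·Hᵀ + R = [105 -166; -166 377]
K = P̄·Hᵀ·S⁻¹ = [3537/12029 3759/12029; -658/12029 1178/12029; -1181/12029 2224/12029]
x' − x̄ = [-84474/12029, -40604/12029, -76168/12029] = K·y
y = (KᵀK)⁻¹·Kᵀ·(x' − x̄) = [8, -30]
z = y + H·x̄ = [8, -30] + [-9, 27] = [-1, -3]

z = [-1, -3]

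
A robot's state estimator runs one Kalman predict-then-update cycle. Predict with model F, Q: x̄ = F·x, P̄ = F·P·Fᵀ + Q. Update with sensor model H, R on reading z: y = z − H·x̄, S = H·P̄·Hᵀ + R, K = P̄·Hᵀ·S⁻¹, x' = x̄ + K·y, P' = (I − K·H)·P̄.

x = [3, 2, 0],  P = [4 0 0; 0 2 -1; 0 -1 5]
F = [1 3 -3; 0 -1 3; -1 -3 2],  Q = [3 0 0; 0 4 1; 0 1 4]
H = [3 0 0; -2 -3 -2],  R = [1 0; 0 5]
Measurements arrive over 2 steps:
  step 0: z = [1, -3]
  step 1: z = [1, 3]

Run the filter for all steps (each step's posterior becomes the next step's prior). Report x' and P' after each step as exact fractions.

step 0: x̄ = F·x = [9, -2, -9]
step 0: P̄ = F·P·Fᵀ + Q = [88 -63 -67; -63 57 48; -67 48 58]
step 0: y = z − H·x̄ = [-26, -9]
step 0: S = H·P̄·Hᵀ + R = [793 441; 441 386]
step 0: K = P̄·Hᵀ·S⁻¹ = [37077/111617 147/111617; -10773/111617 -28464/111617; -22020/111617 -11277/111617]
step 0: x' = x̄ + K·y = [39228/111617, 313040/111617, -330540/111617]
step 0: P' = (I − K·H)·P̄ = [12359/111617 -3591/111617 -7340/111617; -3591/111617 312648/111617 -394221/111617; -7340/111617 -394221/111617 626864/111617]
step 1: x̄ = F·x = [179088/10147, -1304660/111617, -1639428/111617]
step 1: P̄ = F·P·Fᵀ + Q = [1447390/10147 -1029891/10147 -1137804/10147; -1029891/10147 8766218/111617 9165605/111617; -1137804/10147 9165605/111617 10518581/111617]
step 1: y = z − H·x̄ = [-527117/10147, -2918049/111617]
step 1: S = H·P̄·Hᵀ + R = [13036657/10147 7411503/10147; 7411503/10147 59128427/111617]
step 1: K = P̄·Hᵀ·S⁻¹ = [5453267031/16418929520 27175511/16418929520; -391051911/3283785904 -681078455/3283785904; -2724194031/16418929520 -2770043791/16418929520]
step 1: x' = x̄ + K·y = [361649067/1026183095, -16447204/205236619, -1701617157/1026183095]
step 1: P' = (I − K·H)·P̄ = [1817755677/16418929520 -130350637/3283785904 -908064677/16418929520; -130350637/3283785904 4758244737/3283785904 -5304320331/3283785904; -908064677/16418929520 -5304320331/3283785904 47615576637/16418929520]

step 0: x' = [39228/111617, 313040/111617, -330540/111617], P' = [12359/111617 -3591/111617 -7340/111617; -3591/111617 312648/111617 -394221/111617; -7340/111617 -394221/111617 626864/111617]
step 1: x' = [361649067/1026183095, -16447204/205236619, -1701617157/1026183095], P' = [1817755677/16418929520 -130350637/3283785904 -908064677/16418929520; -130350637/3283785904 4758244737/3283785904 -5304320331/3283785904; -908064677/16418929520 -5304320331/3283785904 47615576637/16418929520]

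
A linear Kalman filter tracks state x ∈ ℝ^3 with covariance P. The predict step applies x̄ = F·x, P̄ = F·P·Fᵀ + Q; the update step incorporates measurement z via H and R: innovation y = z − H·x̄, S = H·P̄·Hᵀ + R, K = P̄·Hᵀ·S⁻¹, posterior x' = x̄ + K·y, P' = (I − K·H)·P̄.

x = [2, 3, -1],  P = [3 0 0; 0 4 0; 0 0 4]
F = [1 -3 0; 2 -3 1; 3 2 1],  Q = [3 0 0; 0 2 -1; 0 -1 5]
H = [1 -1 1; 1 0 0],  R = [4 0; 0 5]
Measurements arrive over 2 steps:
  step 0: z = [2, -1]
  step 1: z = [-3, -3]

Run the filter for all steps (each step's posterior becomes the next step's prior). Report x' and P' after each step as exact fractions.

step 0: x' = [-2563/1843, -720/1843, 6673/1843], P' = [8115/1843 8115/1843 -300/1843; 8115/1843 30231/1843 21816/1843; -300/1843 21816/1843 28736/1843]
step 1: x' = [-36357932/13087829, 6585961/13087829, 5263214/13087829], P' = [59244345/13087829 33995835/13087829 -29090250/13087829; 33995835/13087829 109728407/13087829 69845876/13087829; -29090250/13087829 69845876/13087829 145302518/13087829]

step 0: x̄ = F·x = [-7, -6, 11]
step 0: P̄ = F·P·Fᵀ + Q = [42 42 -15; 42 54 -3; -15 -3 52]
step 0: y = z − H·x̄ = [-8, 6]
step 0: S = H·P̄·Hᵀ + R = [44 -15; -15 47]
step 0: K = P̄·Hᵀ·S⁻¹ = [-75/1843 1623/1843; -75/1843 1623/1843; 1655/1843 -60/1843]
step 0: x' = x̄ + K·y = [-2563/1843, -720/1843, 6673/1843]
step 0: P' = (I − K·H)·P̄ = [8115/1843 8115/1843 -300/1843; 8115/1843 30231/1843 21816/1843; -300/1843 21816/1843 28736/1843]
step 1: x̄ = F·x = [-403/1843, 3707/1843, -2456/1843]
step 1: P̄ = F·P·Fᵀ + Q = [237033/1843 149526/1843 -279594/1843; 149526/1843 107485/1843 -169694/1843; -279594/1843 -169694/1843 414754/1843]
step 1: y = z − H·x̄ = [1037/1843, -5126/1843]
step 1: S = H·P̄·Hᵀ + R = [247792/1843 -192087/1843; -192087/1843 246248/1843]
step 1: K = P̄·Hᵀ·S⁻¹ = [-960435/13087829 11848869/13087829; -1471674/13087829 6799167/13087829; 11591598/13087829 -5818050/13087829]
step 1: x' = x̄ + K·y = [-36357932/13087829, 6585961/13087829, 5263214/13087829]
step 1: P' = (I − K·H)·P̄ = [59244345/13087829 33995835/13087829 -29090250/13087829; 33995835/13087829 109728407/13087829 69845876/13087829; -29090250/13087829 69845876/13087829 145302518/13087829]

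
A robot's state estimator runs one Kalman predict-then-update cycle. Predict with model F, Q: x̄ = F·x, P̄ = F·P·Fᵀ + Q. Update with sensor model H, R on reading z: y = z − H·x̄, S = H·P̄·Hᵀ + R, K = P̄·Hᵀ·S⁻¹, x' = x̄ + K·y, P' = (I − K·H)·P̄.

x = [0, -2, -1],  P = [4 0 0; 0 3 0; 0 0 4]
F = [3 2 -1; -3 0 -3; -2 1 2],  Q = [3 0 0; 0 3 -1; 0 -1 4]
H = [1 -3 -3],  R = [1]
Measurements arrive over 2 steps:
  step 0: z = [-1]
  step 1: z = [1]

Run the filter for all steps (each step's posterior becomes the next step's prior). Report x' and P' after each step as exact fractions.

step 0: x' = [-4297/1364, 2169/682, -1329/341], P' = [32995/1364 8847/682 -1691/341; 8847/682 10446/341 -8951/341; -1691/341 -8951/341 8399/341]
step 1: x' = [19214039/1244076, 4074717/414692, -1557565/311019], P' = [406653251/1244076 22998954/103673 -35131186/311019; 22998954/103673 128557479/829384 -16795345/207346; -35131186/311019 -16795345/207346 13492727/311019]

step 0: x̄ = F·x = [-3, 3, -4]
step 0: P̄ = F·P·Fᵀ + Q = [55 -24 -26; -24 75 -1; -26 -1 39]
step 0: y = z − H·x̄ = [-1]
step 0: S = H·P̄·Hᵀ + R = [1364]
step 0: K = P̄·Hᵀ·S⁻¹ = [205/1364; -123/682; -35/341]
step 0: x' = x̄ + K·y = [-4297/1364, 2169/682, -1329/341]
step 0: P' = (I − K·H)·P̄ = [32995/1364 8847/682 -1691/341; 8847/682 10446/341 -8951/341; -1691/341 -8951/341 8399/341]
step 1: x̄ = F·x = [1101/1364, 28839/1364, 575/341]
step 1: P̄ = F·P·Fᵀ + Q = [897907/1364 -46923/1364 -90203/341; -46923/1364 481659/1364 12340/341; -90203/341 12340/341 38431/341]
step 1: y = z − H·x̄ = [23420/341]
step 1: S = H·P̄·Hᵀ + R = [2488152/341]
step 1: K = P̄·Hᵀ·S⁻¹ = [265139/1244076; -136665/829384; -60629/622038]
step 1: x' = x̄ + K·y = [19214039/1244076, 4074717/414692, -1557565/311019]
step 1: P' = (I − K·H)·P̄ = [406653251/1244076 22998954/103673 -35131186/311019; 22998954/103673 128557479/829384 -16795345/207346; -35131186/311019 -16795345/207346 13492727/311019]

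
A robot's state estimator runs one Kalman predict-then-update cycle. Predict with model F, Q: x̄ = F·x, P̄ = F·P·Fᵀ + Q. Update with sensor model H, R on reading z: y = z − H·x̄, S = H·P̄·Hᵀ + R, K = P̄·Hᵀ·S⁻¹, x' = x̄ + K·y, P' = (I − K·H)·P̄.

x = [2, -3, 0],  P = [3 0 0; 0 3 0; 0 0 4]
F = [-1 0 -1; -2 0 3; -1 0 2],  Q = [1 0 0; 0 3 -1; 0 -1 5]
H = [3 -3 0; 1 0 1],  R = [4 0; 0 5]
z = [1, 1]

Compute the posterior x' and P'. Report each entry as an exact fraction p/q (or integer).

x̄ = F·x = [-2, -4, -2]
P̄ = F·P·Fᵀ + Q = [8 -6 -5; -6 51 29; -5 29 24]
y = z − H·x̄ = [-5, 5]
S = H·P̄·Hᵀ + R = [643 -60; -60 27]
K = P̄·Hᵀ·S⁻¹ = [146/1529 1483/4587; -1079/4587 4529/13761; -538/4587 6097/13761]
x' = x̄ + K·y = [-359/417, -1474/1251, 1003/1251]
P' = (I − K·H)·P̄ = [4617/1529 13267/4587 -6436/4587; 13267/4587 44117/13761 -17156/13761; -6436/4587 -17156/13761 49793/13761]

x' = [-359/417, -1474/1251, 1003/1251]
P' = [4617/1529 13267/4587 -6436/4587; 13267/4587 44117/13761 -17156/13761; -6436/4587 -17156/13761 49793/13761]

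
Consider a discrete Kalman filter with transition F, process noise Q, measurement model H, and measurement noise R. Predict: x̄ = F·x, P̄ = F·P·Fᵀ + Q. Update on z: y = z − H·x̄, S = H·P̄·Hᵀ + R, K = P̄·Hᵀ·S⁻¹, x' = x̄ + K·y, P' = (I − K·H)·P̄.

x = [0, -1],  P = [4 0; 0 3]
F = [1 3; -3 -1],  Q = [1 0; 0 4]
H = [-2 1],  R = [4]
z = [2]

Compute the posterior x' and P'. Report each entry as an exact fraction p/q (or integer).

x̄ = F·x = [-3, 1]
P̄ = F·P·Fᵀ + Q = [32 -21; -21 43]
y = z − H·x̄ = [-5]
S = H·P̄·Hᵀ + R = [259]
K = P̄·Hᵀ·S⁻¹ = [-85/259; 85/259]
x' = x̄ + K·y = [-352/259, -166/259]
P' = (I − K·H)·P̄ = [1063/259 1786/259; 1786/259 3912/259]

x' = [-352/259, -166/259]
P' = [1063/259 1786/259; 1786/259 3912/259]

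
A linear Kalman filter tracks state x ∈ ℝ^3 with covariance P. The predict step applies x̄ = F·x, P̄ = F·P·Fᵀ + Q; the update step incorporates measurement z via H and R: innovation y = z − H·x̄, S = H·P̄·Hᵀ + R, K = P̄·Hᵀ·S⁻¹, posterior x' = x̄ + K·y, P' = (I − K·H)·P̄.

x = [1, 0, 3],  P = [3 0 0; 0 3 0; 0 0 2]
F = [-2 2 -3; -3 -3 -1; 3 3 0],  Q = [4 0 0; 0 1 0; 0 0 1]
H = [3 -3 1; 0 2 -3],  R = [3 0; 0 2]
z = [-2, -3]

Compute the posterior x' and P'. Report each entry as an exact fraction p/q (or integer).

x' = [-331753/128687, -248205/128687, -31405/128687]
P' = [166766/128687 147189/128687 74424/128687; 147189/128687 712743/514748 100287/128687; 74424/128687 100287/128687 82986/128687]

x̄ = F·x = [-11, -6, 3]
P̄ = F·P·Fᵀ + Q = [46 6 0; 6 57 -54; 0 -54 55]
y = z − H·x̄ = [10, 18]
S = H·P̄·Hᵀ + R = [1201 -1065; -1065 1373]
K = P̄·Hᵀ·S⁻¹ = [44385/128687 35553/128687; 9729/514748 111021/514748; 1799/128687 -24192/128687]
x' = x̄ + K·y = [-331753/128687, -248205/128687, -31405/128687]
P' = (I − K·H)·P̄ = [166766/128687 147189/128687 74424/128687; 147189/128687 712743/514748 100287/128687; 74424/128687 100287/128687 82986/128687]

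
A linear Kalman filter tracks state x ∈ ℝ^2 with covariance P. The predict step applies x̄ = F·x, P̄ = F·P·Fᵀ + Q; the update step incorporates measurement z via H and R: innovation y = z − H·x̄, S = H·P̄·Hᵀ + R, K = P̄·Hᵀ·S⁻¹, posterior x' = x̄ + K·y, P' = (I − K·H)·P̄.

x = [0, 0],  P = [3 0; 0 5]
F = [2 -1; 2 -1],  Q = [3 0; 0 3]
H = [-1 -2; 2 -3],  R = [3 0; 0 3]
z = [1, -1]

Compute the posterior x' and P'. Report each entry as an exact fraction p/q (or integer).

x̄ = F·x = [0, 0]
P̄ = F·P·Fᵀ + Q = [20 17; 17 20]
y = z − H·x̄ = [1, -1]
S = H·P̄·Hᵀ + R = [171 63; 63 59]
K = P̄·Hᵀ·S⁻¹ = [-277/680 169/680; -115/408 -19/136]
x' = x̄ + K·y = [-223/340, -29/204]
P' = (I − K·H)·P̄ = [501/680 33/136; 33/136 41/136]

x' = [-223/340, -29/204]
P' = [501/680 33/136; 33/136 41/136]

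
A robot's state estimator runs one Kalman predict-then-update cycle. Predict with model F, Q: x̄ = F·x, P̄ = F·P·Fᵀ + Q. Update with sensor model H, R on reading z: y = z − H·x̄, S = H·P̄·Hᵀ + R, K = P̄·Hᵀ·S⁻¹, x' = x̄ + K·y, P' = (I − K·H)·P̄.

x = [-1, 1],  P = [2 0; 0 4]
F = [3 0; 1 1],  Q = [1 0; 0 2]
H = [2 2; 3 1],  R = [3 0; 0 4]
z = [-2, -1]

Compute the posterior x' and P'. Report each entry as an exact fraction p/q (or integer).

x̄ = F·x = [-3, 0]
P̄ = F·P·Fᵀ + Q = [19 6; 6 8]
y = z − H·x̄ = [4, 8]
S = H·P̄·Hᵀ + R = [159 178; 178 219]
K = P̄·Hᵀ·S⁻¹ = [-264/3137 1117/3137; 1504/3137 -850/3137]
x' = x̄ + K·y = [-1531/3137, -784/3137]
P' = (I − K·H)·P̄ = [2432/3137 -2828/3137; -2828/3137 5084/3137]

x' = [-1531/3137, -784/3137]
P' = [2432/3137 -2828/3137; -2828/3137 5084/3137]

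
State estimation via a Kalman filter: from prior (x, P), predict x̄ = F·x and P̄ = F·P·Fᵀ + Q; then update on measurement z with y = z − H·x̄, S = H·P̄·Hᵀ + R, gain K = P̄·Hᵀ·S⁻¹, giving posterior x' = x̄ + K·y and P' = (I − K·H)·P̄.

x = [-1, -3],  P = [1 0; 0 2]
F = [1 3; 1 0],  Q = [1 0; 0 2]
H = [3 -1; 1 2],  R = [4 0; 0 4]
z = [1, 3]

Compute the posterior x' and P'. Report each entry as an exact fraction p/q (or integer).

x' = [85/179, 136/179]
P' = [500/1253 12/179; 12/179 344/537]

x̄ = F·x = [-10, -1]
P̄ = F·P·Fᵀ + Q = [20 1; 1 3]
y = z − H·x̄ = [30, 15]
S = H·P̄·Hᵀ + R = [181 59; 59 40]
K = P̄·Hᵀ·S⁻¹ = [354/1253 167/1253; -59/537 181/537]
x' = x̄ + K·y = [85/179, 136/179]
P' = (I − K·H)·P̄ = [500/1253 12/179; 12/179 344/537]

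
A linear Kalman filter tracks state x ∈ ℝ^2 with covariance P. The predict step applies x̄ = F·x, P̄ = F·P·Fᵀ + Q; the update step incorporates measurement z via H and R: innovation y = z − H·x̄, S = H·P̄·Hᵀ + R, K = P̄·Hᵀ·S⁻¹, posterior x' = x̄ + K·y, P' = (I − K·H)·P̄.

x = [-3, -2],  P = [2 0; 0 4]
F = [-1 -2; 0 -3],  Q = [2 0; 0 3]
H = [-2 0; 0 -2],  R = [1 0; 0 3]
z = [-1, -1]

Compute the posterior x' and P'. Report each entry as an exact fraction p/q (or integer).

x̄ = F·x = [7, 6]
P̄ = F·P·Fᵀ + Q = [20 24; 24 39]
y = z − H·x̄ = [13, 11]
S = H·P̄·Hᵀ + R = [81 96; 96 159]
K = P̄·Hᵀ·S⁻¹ = [-584/1221 -16/1221; -16/407 -190/407]
x' = x̄ + K·y = [779/1221, 144/407]
P' = (I − K·H)·P̄ = [292/1221 8/407; 8/407 285/407]

x' = [779/1221, 144/407]
P' = [292/1221 8/407; 8/407 285/407]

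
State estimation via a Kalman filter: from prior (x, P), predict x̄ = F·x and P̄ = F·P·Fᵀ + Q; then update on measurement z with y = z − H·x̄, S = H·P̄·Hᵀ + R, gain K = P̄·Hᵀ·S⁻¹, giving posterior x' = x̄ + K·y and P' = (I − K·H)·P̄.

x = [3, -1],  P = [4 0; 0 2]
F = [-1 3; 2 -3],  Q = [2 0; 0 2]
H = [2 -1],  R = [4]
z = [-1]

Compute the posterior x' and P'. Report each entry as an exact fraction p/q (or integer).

x̄ = F·x = [-6, 9]
P̄ = F·P·Fᵀ + Q = [24 -26; -26 36]
y = z − H·x̄ = [20]
S = H·P̄·Hᵀ + R = [240]
K = P̄·Hᵀ·S⁻¹ = [37/120; -11/30]
x' = x̄ + K·y = [1/6, 5/3]
P' = (I − K·H)·P̄ = [71/60 17/15; 17/15 56/15]

x' = [1/6, 5/3]
P' = [71/60 17/15; 17/15 56/15]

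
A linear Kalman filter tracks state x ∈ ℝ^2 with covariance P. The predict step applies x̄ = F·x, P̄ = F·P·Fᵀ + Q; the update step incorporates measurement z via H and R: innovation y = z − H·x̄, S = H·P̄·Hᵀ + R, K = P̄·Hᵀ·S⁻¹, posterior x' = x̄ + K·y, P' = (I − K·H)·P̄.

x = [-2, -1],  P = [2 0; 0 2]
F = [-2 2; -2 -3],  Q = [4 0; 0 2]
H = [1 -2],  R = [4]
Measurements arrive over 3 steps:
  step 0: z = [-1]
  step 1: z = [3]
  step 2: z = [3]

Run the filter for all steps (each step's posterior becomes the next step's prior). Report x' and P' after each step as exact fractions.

step 0: x' = [153/38, 101/38], P' = [282/19 134/19; 134/19 82/19]
step 1: x' = [682/1371, -1227/914], P' = [21238/1371 3652/457; 3652/457 2336/457]
step 2: x' = [-1148299/226498, -452580/113249], P' = [1655622/113249 852514/113249; 852514/113249 551172/113249]

step 0: x̄ = F·x = [2, 7]
step 0: P̄ = F·P·Fᵀ + Q = [20 -4; -4 28]
step 0: y = z − H·x̄ = [11]
step 0: S = H·P̄·Hᵀ + R = [152]
step 0: K = P̄·Hᵀ·S⁻¹ = [7/38; -15/38]
step 0: x' = x̄ + K·y = [153/38, 101/38]
step 0: P' = (I − K·H)·P̄ = [282/19 134/19; 134/19 82/19]
step 1: x̄ = F·x = [-52/19, -609/38]
step 1: P̄ = F·P·Fᵀ + Q = [460/19 904/19; 904/19 3512/19]
step 1: y = z − H·x̄ = [-500/19]
step 1: S = H·P̄·Hᵀ + R = [10968/19]
step 1: K = P̄·Hᵀ·S⁻¹ = [-337/2742; -255/457]
step 1: x' = x̄ + K·y = [682/1371, -1227/914]
step 1: P' = (I − K·H)·P̄ = [21238/1371 3652/457; 3652/457 2336/457]
step 2: x̄ = F·x = [-5045/1371, 8315/2742]
step 2: P̄ = F·P·Fᵀ + Q = [30820/1371 64816/1371; 64816/1371 282238/1371]
step 2: y = z − H·x̄ = [17473/1371]
step 2: S = H·P̄·Hᵀ + R = [905992/1371]
step 2: K = P̄·Hᵀ·S⁻¹ = [-24703/226498; -124915/226498]
step 2: x' = x̄ + K·y = [-1148299/226498, -452580/113249]
step 2: P' = (I − K·H)·P̄ = [1655622/113249 852514/113249; 852514/113249 551172/113249]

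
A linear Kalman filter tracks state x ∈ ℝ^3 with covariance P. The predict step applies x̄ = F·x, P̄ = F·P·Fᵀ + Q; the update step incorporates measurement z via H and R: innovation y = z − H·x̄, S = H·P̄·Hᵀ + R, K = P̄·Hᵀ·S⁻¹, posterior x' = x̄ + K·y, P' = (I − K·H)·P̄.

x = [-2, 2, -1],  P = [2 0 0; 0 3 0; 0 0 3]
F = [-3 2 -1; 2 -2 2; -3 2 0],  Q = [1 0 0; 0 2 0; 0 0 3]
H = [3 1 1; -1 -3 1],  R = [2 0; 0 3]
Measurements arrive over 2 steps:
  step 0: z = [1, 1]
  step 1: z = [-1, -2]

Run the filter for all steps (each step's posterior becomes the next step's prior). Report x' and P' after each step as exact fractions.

step 0: x' = [121/251, -17078/35391, 1978/11797], P' = [210/251 -202/251 -312/251; -202/251 37982/35391 16056/11797; -312/251 16056/11797 34566/11797]
step 1: x' = [-256762987/366556926, 179256695/183278463, 30123215/366556926], P' = [259561739/366556926 -121043341/183278463 -376809061/366556926; -121043341/183278463 166574320/183278463 205594301/183278463; -376809061/366556926 205594301/183278463 945180251/366556926]

step 0: x̄ = F·x = [11, -10, 10]
step 0: P̄ = F·P·Fᵀ + Q = [34 -30 30; -30 34 -24; 30 -24 33]
step 0: y = z − H·x̄ = [-32, -28]
step 0: S = H·P̄·Hᵀ + R = [327 237; 237 280]
step 0: K = P̄·Hᵀ·S⁻¹ = [58/251 28/251; 352/35391 -4144/11797; 3315/11797 354/11797]
step 0: x' = x̄ + K·y = [121/251, -17078/35391, 1978/11797]
step 0: P' = (I − K·H)·P̄ = [210/251 -202/251 -312/251; -202/251 37982/35391 16056/11797; -312/251 16056/11797 34566/11797]
step 1: x̄ = F·x = [-91273/35391, 80146/35391, -85339/35391]
step 1: P̄ = F·P·Fᵀ + Q = [442667/35391 -180860/35391 531890/35391; -180860/35391 246518/35391 -157784/35391; 531890/35391 -157784/35391 866375/35391]
step 1: y = z − H·x̄ = [81207/11797, 54574/11797]
step 1: S = H·P̄·Hᵀ + R = [2319430/11797 662256/11797; 662256/11797 810547/11797]
step 1: K = P̄·Hᵀ·S⁻¹ = [26631579/122185642 4993847/61092821; 1506433/61092821 -19231702/61092821; 37656945/122185642 4912417/61092821]
step 1: x' = x̄ + K·y = [-256762987/366556926, 179256695/183278463, 30123215/366556926]
step 1: P' = (I − K·H)·P̄ = [259561739/366556926 -121043341/183278463 -376809061/366556926; -121043341/183278463 166574320/183278463 205594301/183278463; -376809061/366556926 205594301/183278463 945180251/366556926]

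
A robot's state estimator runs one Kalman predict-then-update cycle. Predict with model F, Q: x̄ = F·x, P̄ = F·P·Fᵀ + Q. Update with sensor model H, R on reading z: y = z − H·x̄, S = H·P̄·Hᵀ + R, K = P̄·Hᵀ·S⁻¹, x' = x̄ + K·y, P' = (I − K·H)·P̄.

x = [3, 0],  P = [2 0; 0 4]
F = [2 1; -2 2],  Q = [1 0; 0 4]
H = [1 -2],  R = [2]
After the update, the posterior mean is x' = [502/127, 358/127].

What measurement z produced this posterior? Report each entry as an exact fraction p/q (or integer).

x̄ = F·x = [6, -6]
P̄ = F·P·Fᵀ + Q = [13 0; 0 28]
S = H·P̄·Hᵀ + R = [127]
K = P̄·Hᵀ·S⁻¹ = [13/127; -56/127]
x' − x̄ = [-260/127, 1120/127] = K·y
y = (KᵀK)⁻¹·Kᵀ·(x' − x̄) = [-20]
z = y + H·x̄ = [-20] + [18] = [-2]

z = [-2]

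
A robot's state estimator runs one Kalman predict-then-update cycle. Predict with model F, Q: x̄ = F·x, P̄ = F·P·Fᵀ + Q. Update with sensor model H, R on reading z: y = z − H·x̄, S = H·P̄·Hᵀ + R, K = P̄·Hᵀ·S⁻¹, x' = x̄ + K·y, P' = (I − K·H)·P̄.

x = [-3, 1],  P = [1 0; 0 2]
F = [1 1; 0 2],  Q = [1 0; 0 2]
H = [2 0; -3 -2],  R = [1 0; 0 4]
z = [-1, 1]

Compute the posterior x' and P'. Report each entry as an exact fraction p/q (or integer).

x̄ = F·x = [-2, 2]
P̄ = F·P·Fᵀ + Q = [4 4; 4 10]
y = z − H·x̄ = [3, -1]
S = H·P̄·Hᵀ + R = [17 -40; -40 128]
K = P̄·Hᵀ·S⁻¹ = [7/18 -5/144; -4/9 -7/18]
x' = x̄ + K·y = [-115/144, 19/18]
P' = (I − K·H)·P̄ = [7/36 -2/9; -2/9 10/9]

x' = [-115/144, 19/18]
P' = [7/36 -2/9; -2/9 10/9]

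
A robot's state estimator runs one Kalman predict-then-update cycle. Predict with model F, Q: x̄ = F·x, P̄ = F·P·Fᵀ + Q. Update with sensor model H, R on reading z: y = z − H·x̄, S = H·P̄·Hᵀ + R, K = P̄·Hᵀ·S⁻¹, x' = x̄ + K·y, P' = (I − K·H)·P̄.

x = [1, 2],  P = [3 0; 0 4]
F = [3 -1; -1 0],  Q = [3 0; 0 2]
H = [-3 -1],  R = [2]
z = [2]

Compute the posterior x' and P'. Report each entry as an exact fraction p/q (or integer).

x̄ = F·x = [1, -1]
P̄ = F·P·Fᵀ + Q = [34 -9; -9 5]
y = z − H·x̄ = [4]
S = H·P̄·Hᵀ + R = [259]
K = P̄·Hᵀ·S⁻¹ = [-93/259; 22/259]
x' = x̄ + K·y = [-113/259, -171/259]
P' = (I − K·H)·P̄ = [157/259 -285/259; -285/259 811/259]

x' = [-113/259, -171/259]
P' = [157/259 -285/259; -285/259 811/259]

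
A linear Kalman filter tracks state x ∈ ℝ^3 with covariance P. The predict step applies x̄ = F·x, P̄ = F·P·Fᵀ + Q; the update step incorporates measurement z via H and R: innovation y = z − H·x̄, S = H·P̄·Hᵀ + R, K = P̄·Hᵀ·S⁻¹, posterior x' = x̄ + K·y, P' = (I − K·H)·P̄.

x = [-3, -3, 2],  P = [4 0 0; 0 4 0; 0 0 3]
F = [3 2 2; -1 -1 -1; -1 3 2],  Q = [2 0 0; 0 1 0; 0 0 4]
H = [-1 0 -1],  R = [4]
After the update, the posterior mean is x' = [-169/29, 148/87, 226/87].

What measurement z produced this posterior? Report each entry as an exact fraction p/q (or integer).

z = [3]

x̄ = F·x = [-11, 4, -2]
P̄ = F·P·Fᵀ + Q = [66 -26 24; -26 12 -14; 24 -14 56]
S = H·P̄·Hᵀ + R = [174]
K = P̄·Hᵀ·S⁻¹ = [-15/29; 20/87; -40/87]
x' − x̄ = [150/29, -200/87, 400/87] = K·y
y = (KᵀK)⁻¹·Kᵀ·(x' − x̄) = [-10]
z = y + H·x̄ = [-10] + [13] = [3]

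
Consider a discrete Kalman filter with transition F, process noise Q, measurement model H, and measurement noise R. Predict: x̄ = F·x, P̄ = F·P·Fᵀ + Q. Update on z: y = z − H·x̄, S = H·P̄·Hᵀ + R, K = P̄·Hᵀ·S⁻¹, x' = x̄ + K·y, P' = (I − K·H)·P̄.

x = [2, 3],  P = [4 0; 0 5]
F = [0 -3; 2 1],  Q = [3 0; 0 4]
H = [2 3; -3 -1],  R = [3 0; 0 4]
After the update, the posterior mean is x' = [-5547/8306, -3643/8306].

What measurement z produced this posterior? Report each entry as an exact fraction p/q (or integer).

x̄ = F·x = [-9, 7]
P̄ = F·P·Fᵀ + Q = [48 -15; -15 25]
S = H·P̄·Hᵀ + R = [240 -198; -198 371]
K = P̄·Hᵀ·S⁻¹ = [-2207/16612 -3477/8306; 6885/16612 2285/8306]
x' − x̄ = [69207/8306, -61785/8306] = K·y
y = (KᵀK)⁻¹·Kᵀ·(x' − x̄) = [-6, -18]
z = y + H·x̄ = [-6, -18] + [3, 20] = [-3, 2]

z = [-3, 2]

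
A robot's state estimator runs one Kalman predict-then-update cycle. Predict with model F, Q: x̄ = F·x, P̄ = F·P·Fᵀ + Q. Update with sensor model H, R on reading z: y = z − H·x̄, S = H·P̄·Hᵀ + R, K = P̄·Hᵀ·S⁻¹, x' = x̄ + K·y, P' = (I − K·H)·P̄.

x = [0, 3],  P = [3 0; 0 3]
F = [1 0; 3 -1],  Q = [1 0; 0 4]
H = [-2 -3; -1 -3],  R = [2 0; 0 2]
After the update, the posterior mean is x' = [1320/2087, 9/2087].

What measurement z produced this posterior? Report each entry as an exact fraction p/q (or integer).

x̄ = F·x = [0, -3]
P̄ = F·P·Fᵀ + Q = [4 9; 9 34]
S = H·P̄·Hᵀ + R = [432 395; 395 366]
K = P̄·Hᵀ·S⁻¹ = [-565/2087 433/2087; -75/2087 -552/2087]
x' − x̄ = [1320/2087, 6270/2087] = K·y
y = (KᵀK)⁻¹·Kᵀ·(x' − x̄) = [-10, -10]
z = y + H·x̄ = [-10, -10] + [9, 9] = [-1, -1]

z = [-1, -1]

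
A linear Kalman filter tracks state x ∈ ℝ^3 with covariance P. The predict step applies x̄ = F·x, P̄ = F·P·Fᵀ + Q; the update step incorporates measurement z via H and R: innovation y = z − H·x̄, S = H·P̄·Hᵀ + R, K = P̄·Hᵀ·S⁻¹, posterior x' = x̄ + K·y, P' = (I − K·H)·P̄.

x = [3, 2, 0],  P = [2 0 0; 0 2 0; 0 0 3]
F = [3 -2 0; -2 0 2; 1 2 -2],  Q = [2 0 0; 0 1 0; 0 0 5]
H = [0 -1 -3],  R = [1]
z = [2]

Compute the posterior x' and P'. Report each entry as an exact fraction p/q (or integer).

x̄ = F·x = [5, -6, 7]
P̄ = F·P·Fᵀ + Q = [28 -12 -2; -12 21 -16; -2 -16 27]
y = z − H·x̄ = [17]
S = H·P̄·Hᵀ + R = [169]
K = P̄·Hᵀ·S⁻¹ = [18/169; 27/169; -5/13]
x' = x̄ + K·y = [1151/169, -555/169, 6/13]
P' = (I − K·H)·P̄ = [4408/169 -2514/169 64/13; -2514/169 2820/169 -73/13; 64/13 -73/13 2]

x' = [1151/169, -555/169, 6/13]
P' = [4408/169 -2514/169 64/13; -2514/169 2820/169 -73/13; 64/13 -73/13 2]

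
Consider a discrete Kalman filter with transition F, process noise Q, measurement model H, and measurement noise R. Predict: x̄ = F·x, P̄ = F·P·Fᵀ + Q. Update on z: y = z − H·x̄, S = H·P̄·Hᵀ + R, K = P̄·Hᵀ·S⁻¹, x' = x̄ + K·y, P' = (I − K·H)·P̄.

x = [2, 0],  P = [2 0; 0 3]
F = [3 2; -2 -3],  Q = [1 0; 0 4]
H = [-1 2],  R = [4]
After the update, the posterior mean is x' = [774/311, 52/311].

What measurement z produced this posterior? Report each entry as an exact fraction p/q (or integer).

z = [-2]

x̄ = F·x = [6, -4]
P̄ = F·P·Fᵀ + Q = [31 -30; -30 39]
S = H·P̄·Hᵀ + R = [311]
K = P̄·Hᵀ·S⁻¹ = [-91/311; 108/311]
x' − x̄ = [-1092/311, 1296/311] = K·y
y = (KᵀK)⁻¹·Kᵀ·(x' − x̄) = [12]
z = y + H·x̄ = [12] + [-14] = [-2]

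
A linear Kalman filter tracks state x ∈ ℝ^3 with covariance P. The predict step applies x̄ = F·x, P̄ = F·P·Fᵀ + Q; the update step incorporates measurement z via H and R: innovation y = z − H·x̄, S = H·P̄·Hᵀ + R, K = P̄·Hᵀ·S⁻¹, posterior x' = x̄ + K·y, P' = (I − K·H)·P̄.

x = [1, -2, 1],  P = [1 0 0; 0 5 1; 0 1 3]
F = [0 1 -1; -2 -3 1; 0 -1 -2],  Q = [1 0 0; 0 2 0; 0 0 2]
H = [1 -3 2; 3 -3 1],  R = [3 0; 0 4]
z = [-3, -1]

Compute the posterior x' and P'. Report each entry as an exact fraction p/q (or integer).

x' = [-15209/17819, -23235/17819, -50837/17819]
P' = [22127/17819 31696/17819 36071/17819; 31696/17819 75032/17819 101728/17819; 36071/17819 101728/17819 154115/17819]

x̄ = F·x = [-3, 5, 0]
P̄ = F·P·Fᵀ + Q = [7 -14 0; -14 48 14; 0 14 23]
y = z − H·x̄ = [15, 23]
S = H·P̄·Hᵀ + R = [450 541; 541 690]
K = P̄·Hᵀ·S⁻¹ = [-273/17819 1841/17819; 3352/17819 -7070/17819; 13039/17819 -10714/17819]
x' = x̄ + K·y = [-15209/17819, -23235/17819, -50837/17819]
P' = (I − K·H)·P̄ = [22127/17819 31696/17819 36071/17819; 31696/17819 75032/17819 101728/17819; 36071/17819 101728/17819 154115/17819]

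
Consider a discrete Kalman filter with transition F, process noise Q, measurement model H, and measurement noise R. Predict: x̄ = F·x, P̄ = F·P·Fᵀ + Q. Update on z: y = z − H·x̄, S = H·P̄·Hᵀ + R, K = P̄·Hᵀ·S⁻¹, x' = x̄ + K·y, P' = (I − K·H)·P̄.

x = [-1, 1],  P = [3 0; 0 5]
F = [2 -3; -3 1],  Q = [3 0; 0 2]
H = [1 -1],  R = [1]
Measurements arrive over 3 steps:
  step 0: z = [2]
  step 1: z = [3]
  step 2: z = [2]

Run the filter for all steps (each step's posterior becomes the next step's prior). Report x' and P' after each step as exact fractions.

step 0: x̄ = F·x = [-5, 4]
step 0: P̄ = F·P·Fᵀ + Q = [60 -33; -33 34]
step 0: y = z − H·x̄ = [11]
step 0: S = H·P̄·Hᵀ + R = [161]
step 0: K = P̄·Hᵀ·S⁻¹ = [93/161; -67/161]
step 0: x' = x̄ + K·y = [218/161, -93/161]
step 0: P' = (I − K·H)·P̄ = [1011/161 918/161; 918/161 985/161]
step 1: x̄ = F·x = [715/161, -747/161]
step 1: P̄ = F·P·Fᵀ + Q = [2376/161 1077/161; 1077/161 4898/161]
step 1: y = z − H·x̄ = [-979/161]
step 1: S = H·P̄·Hᵀ + R = [5281/161]
step 1: K = P̄·Hᵀ·S⁻¹ = [1299/5281; -3821/5281]
step 1: x' = x̄ + K·y = [15554/5281, -1268/5281]
step 1: P' = (I − K·H)·P̄ = [67455/5281 66156/5281; 66156/5281 69977/5281]
step 2: x̄ = F·x = [34912/5281, -47930/5281]
step 2: P̄ = F·P·Fᵀ + Q = [121584/5281 113055/5281; 113055/5281 290698/5281]
step 2: y = z − H·x̄ = [-72280/5281]
step 2: S = H·P̄·Hᵀ + R = [191453/5281]
step 2: K = P̄·Hᵀ·S⁻¹ = [8529/191453; -177643/191453]
step 2: x' = x̄ + K·y = [1148936/191453, 693750/191453]
step 2: P' = (I − K·H)·P̄ = [4394031/191453 4385502/191453; 4385502/191453 4563145/191453]

step 0: x' = [218/161, -93/161], P' = [1011/161 918/161; 918/161 985/161]
step 1: x' = [15554/5281, -1268/5281], P' = [67455/5281 66156/5281; 66156/5281 69977/5281]
step 2: x' = [1148936/191453, 693750/191453], P' = [4394031/191453 4385502/191453; 4385502/191453 4563145/191453]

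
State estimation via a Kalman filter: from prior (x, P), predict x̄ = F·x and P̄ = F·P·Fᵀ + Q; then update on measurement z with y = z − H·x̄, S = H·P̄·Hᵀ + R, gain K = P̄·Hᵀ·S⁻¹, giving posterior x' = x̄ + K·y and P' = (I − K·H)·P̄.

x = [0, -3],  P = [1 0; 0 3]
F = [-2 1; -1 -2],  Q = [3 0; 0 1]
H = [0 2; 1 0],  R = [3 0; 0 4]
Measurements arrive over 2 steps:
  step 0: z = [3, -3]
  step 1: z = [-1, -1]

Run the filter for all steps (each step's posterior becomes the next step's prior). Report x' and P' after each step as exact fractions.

step 0: x̄ = F·x = [-3, 6]
step 0: P̄ = F·P·Fᵀ + Q = [10 -4; -4 14]
step 0: y = z − H·x̄ = [-9, 0]
step 0: S = H·P̄·Hᵀ + R = [59 -8; -8 14]
step 0: K = P̄·Hᵀ·S⁻¹ = [-16/381 263/381; 60/127 -2/127]
step 0: x' = x̄ + K·y = [-333/127, 222/127]
step 0: P' = (I − K·H)·P̄ = [1052/381 -8/127; -8/127 90/127]
step 1: x̄ = F·x = [888/127, -111/127]
step 1: P̄ = F·P·Fᵀ + Q = [5717/381 1492/381; 1492/381 2417/381]
step 1: y = z − H·x̄ = [95/127, -1015/127]
step 1: S = H·P̄·Hᵀ + R = [10811/381 2984/381; 2984/381 7241/381]
step 1: K = P̄·Hᵀ·S⁻¹ = [11936/182095 138851/182095; 80186/182095 4476/182095]
step 1: x' = x̄ + K·y = [34489/36419, -26989/36419]
step 1: P' = (I − K·H)·P̄ = [555404/182095 17904/182095; 17904/182095 120279/182095]

step 0: x' = [-333/127, 222/127], P' = [1052/381 -8/127; -8/127 90/127]
step 1: x' = [34489/36419, -26989/36419], P' = [555404/182095 17904/182095; 17904/182095 120279/182095]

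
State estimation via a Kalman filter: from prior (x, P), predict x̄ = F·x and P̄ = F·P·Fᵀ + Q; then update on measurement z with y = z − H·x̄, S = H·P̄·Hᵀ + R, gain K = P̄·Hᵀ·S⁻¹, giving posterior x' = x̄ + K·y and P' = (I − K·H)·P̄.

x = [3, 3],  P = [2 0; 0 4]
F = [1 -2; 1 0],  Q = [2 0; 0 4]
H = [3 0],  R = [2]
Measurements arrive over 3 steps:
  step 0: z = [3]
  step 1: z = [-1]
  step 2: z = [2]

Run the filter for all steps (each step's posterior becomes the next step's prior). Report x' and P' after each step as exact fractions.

step 0: x' = [87/91, 309/91], P' = [20/91 2/91; 2/91 528/91]
step 1: x' = [-1995/5234, 2601/2617], P' = [1153/5234 4/2617; 4/2617 11040/2617]
step 2: x' = [574656/909649, -315660/909649], P' = [199818/909649 2274/909649; 2274/909649 3836760/909649]

step 0: x̄ = F·x = [-3, 3]
step 0: P̄ = F·P·Fᵀ + Q = [20 2; 2 6]
step 0: y = z − H·x̄ = [12]
step 0: S = H·P̄·Hᵀ + R = [182]
step 0: K = P̄·Hᵀ·S⁻¹ = [30/91; 3/91]
step 0: x' = x̄ + K·y = [87/91, 309/91]
step 0: P' = (I − K·H)·P̄ = [20/91 2/91; 2/91 528/91]
step 1: x̄ = F·x = [-531/91, 87/91]
step 1: P̄ = F·P·Fᵀ + Q = [2306/91 16/91; 16/91 384/91]
step 1: y = z − H·x̄ = [1502/91]
step 1: S = H·P̄·Hᵀ + R = [20936/91]
step 1: K = P̄·Hᵀ·S⁻¹ = [3459/10468; 6/2617]
step 1: x' = x̄ + K·y = [-1995/5234, 2601/2617]
step 1: P' = (I − K·H)·P̄ = [1153/5234 4/2617; 4/2617 11040/2617]
step 2: x̄ = F·x = [-12399/5234, -1995/5234]
step 2: P̄ = F·P·Fᵀ + Q = [99909/5234 1137/5234; 1137/5234 22089/5234]
step 2: y = z − H·x̄ = [47665/5234]
step 2: S = H·P̄·Hᵀ + R = [909649/5234]
step 2: K = P̄·Hᵀ·S⁻¹ = [299727/909649; 3411/909649]
step 2: x' = x̄ + K·y = [574656/909649, -315660/909649]
step 2: P' = (I − K·H)·P̄ = [199818/909649 2274/909649; 2274/909649 3836760/909649]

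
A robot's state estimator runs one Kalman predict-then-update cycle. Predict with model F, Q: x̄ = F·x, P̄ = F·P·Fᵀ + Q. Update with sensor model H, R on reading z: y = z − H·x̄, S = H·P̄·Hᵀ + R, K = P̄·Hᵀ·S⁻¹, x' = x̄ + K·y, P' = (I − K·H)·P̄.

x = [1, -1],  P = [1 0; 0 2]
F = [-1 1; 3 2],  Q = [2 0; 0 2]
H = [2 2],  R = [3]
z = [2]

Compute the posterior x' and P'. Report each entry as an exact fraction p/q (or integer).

x̄ = F·x = [-2, 1]
P̄ = F·P·Fᵀ + Q = [5 1; 1 19]
y = z − H·x̄ = [4]
S = H·P̄·Hᵀ + R = [107]
K = P̄·Hᵀ·S⁻¹ = [12/107; 40/107]
x' = x̄ + K·y = [-166/107, 267/107]
P' = (I − K·H)·P̄ = [391/107 -373/107; -373/107 433/107]

x' = [-166/107, 267/107]
P' = [391/107 -373/107; -373/107 433/107]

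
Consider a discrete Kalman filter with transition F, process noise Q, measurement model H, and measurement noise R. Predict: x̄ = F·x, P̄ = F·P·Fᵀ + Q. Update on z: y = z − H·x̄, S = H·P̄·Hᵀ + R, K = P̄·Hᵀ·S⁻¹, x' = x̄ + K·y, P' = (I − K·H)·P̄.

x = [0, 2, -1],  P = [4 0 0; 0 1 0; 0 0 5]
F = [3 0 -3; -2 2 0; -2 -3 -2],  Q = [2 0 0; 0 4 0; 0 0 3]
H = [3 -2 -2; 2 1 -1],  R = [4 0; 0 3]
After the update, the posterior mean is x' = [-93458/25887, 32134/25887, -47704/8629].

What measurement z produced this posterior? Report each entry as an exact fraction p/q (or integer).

x̄ = F·x = [3, 4, -4]
P̄ = F·P·Fᵀ + Q = [83 -24 6; -24 24 10; 6 10 48]
S = H·P̄·Hᵀ + R = [1335 528; 528 267]
K = P̄·Hᵀ·S⁻¹ = [1429/25887 10360/25887; -6476/25887 3170/8629; -1382/8629 5678/25887]
x' − x̄ = [-171119/25887, -71414/25887, -13188/8629] = K·y
y = (KᵀK)⁻¹·Kᵀ·(x' − x̄) = [-11, -15]
z = y + H·x̄ = [-11, -15] + [9, 14] = [-2, -1]

z = [-2, -1]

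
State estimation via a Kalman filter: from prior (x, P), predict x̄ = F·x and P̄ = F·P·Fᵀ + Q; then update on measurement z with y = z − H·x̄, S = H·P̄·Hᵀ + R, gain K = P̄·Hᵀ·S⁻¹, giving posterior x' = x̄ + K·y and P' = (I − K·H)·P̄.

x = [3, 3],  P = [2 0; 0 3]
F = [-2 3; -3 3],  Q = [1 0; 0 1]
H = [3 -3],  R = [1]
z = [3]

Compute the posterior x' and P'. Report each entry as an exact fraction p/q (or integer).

x' = [165/37, 126/37]
P' = [1251/37 1254/37; 1254/37 1261/37]

x̄ = F·x = [3, 0]
P̄ = F·P·Fᵀ + Q = [36 39; 39 46]
y = z − H·x̄ = [-6]
S = H·P̄·Hᵀ + R = [37]
K = P̄·Hᵀ·S⁻¹ = [-9/37; -21/37]
x' = x̄ + K·y = [165/37, 126/37]
P' = (I − K·H)·P̄ = [1251/37 1254/37; 1254/37 1261/37]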